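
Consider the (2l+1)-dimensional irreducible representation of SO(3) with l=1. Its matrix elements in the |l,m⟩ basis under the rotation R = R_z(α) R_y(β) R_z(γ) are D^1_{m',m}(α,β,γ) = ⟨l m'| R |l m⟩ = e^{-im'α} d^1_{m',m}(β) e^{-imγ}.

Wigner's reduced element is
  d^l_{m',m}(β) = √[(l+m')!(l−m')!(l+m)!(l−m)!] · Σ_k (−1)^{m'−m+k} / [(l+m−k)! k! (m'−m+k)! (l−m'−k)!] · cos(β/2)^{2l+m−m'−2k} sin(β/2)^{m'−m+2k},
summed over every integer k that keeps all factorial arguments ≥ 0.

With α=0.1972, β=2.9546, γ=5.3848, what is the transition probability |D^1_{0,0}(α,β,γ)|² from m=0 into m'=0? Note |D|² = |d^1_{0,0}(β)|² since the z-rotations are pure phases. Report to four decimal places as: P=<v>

P=0.9654

First d^1_{0,0}(β=2.9546), then the phase factors e^{-i(0)α} and e^{-i(0)γ}:
c=cos(2.9546/2)=0.093360, s=sin(2.9546/2)=0.995632; N=√[1·1·1·1]=1.000000
Admissible k: 0..1 (factorial args all ≥0)
  k=0: (−1)^0·1.0000/(1)·0.0934^2·0.9956^0 = +0.008716
  k=1: (−1)^1·1.0000/(1)·0.0934^0·0.9956^2 = -0.991284
d^1_{0,0}(2.9546) = +0.008716 -0.991284 = -0.982568
|D^1_{0,0}|² = |d^1_{0,0}(β)|² = (-0.982568)² = 0.965439 (the z-rotation phases have unit modulus)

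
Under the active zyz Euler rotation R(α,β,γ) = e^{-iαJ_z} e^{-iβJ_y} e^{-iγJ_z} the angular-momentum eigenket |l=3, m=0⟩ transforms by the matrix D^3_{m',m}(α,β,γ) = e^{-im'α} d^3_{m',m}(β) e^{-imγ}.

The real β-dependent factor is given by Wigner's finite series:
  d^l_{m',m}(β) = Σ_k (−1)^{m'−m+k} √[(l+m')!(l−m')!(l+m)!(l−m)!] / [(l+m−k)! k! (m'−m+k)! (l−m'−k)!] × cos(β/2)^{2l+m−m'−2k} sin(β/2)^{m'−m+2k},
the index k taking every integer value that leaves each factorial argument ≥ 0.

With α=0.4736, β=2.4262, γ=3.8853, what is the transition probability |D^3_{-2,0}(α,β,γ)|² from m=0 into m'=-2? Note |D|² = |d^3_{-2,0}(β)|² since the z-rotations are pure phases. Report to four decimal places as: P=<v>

P=0.1977

Split into d^3_{-2,0}(β=2.4262) × two z-phases.
Half-angle: c=0.350117, s=0.936706. N=√(1·120·6·6)=65.726707
Admissible k: 2..3 (factorial args all ≥0)
  k=2: (−1)^0·65.7267/(12)·0.3501^4·0.9367^2 = +0.072214
  k=3: (−1)^1·65.7267/(12)·0.3501^2·0.9367^4 = -0.516893
d^3_{-2,0}(2.4262) = +0.072214 -0.516893 = -0.444679
|D^3_{-2,0}|² = |d^3_{-2,0}(β)|² = (-0.444679)² = 0.197739 (the z-rotation phases have unit modulus)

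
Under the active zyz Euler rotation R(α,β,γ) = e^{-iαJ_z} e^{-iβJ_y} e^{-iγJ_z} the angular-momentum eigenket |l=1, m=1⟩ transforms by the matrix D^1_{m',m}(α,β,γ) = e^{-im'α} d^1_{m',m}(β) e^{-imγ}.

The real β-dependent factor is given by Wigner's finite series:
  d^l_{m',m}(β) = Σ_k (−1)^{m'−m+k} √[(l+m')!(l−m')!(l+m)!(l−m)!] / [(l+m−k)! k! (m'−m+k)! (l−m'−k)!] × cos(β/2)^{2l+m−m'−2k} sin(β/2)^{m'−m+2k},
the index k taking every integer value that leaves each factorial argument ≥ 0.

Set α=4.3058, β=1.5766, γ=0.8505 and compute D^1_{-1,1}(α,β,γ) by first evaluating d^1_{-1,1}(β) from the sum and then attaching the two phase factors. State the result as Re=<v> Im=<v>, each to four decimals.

D^1_{-1,1}(4.3058,1.5766,0.8505) = e^{-i·-1·4.3058}·d^1_{-1,1}(1.5766)·e^{-i·1·0.8505}. Compute d first:
Half-angle: c=0.705052, s=0.709156. N=√(1·2·2·1)=2.000000
The bounds max(0,m−m')=2 and min(l+m,l−m')=2 give 1 term
  k=2: (−1)^0·2.0000/(2)·0.7051^0·0.7092^2 = +0.502902
d^1_{-1,1}(1.5766) = +0.502902
D = (-0.395479-0.918475i)·(+0.502902)·(+0.659607-0.751610i) = -0.478358-0.155189i

Re=-0.4784 Im=-0.1552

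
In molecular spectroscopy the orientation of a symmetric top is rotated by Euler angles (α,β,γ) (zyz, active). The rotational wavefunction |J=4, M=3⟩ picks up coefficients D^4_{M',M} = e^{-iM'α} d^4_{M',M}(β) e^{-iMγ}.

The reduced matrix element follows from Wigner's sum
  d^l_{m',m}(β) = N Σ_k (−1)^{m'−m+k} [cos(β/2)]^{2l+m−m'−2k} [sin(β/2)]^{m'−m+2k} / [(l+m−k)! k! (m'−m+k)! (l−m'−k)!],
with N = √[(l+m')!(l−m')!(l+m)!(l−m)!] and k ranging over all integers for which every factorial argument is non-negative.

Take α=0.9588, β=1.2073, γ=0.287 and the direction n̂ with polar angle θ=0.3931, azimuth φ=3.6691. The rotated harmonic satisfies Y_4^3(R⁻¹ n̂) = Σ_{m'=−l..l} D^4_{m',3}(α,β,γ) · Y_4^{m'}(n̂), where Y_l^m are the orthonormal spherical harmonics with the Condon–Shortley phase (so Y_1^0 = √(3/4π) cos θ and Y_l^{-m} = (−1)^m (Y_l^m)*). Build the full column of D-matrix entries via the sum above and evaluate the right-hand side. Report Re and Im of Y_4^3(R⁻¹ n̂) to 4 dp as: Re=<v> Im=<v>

Re=0.0009 Im=-0.0039

Need the full column D^4_{m',3} for m'=−4..4 at α=0.9588, β=1.2073, γ=0.287.
cos(β/2)=0.823269, sin(β/2)=0.567651
d^4_{-4,3}: single k=7 term ⇒ +0.044224;  D = -0.043606+0.007368i
d^4_{-3,3}: k∈[6..7] ⇒ +0.158734 -0.010781 = +0.147954;  D = -0.063635+0.133570i
d^4_{-2,3}: k∈[5..6] ⇒ +0.369163 -0.058503 = +0.310661;  D = +0.152794+0.270488i
d^4_{-1,3}: k∈[4..5] ⇒ +0.630976 -0.179988 = +0.450988;  D = +0.448833+0.044036i
d^4_{0,3}: k∈[3..4] ⇒ +0.818499 -0.389132 = +0.429366;  D = +0.279809-0.325672i
d^4_{1,3}: k∈[2..3] ⇒ +0.796314 -0.630976 = +0.165339;  D = -0.040746-0.160239i
d^4_{2,3}: k∈[1..2] ⇒ +0.544426 -0.776496 = -0.232070;  D = +0.216948+0.082402i
d^4_{3,3}: k∈[0..1] ⇒ +0.211025 -0.702283 = -0.491258;  D = +0.406612-0.275683i
d^4_{4,3}: single k=0 term ⇒ -0.411547;  D = +0.006662-0.411493i
Y_4^{m'}(θ=0.3931,φ=3.6691) and Σ D·Y over m':
  (-0.0436+0.0074i)·(-0.0049-0.0082i)  (-0.0636+0.1336i)·(+0.0008+0.0650i)  (+0.1528+0.2705i)·(+0.1204-0.2123i)  (+0.4488+0.0440i)·(-0.4300+0.2505i)  (+0.2798-0.3257i)·(+0.3051+0.0000i)  (-0.0407-0.1602i)·(+0.4300+0.2505i)  (+0.2169+0.0824i)·(+0.1204+0.2123i)  (+0.4066-0.2757i)·(-0.0008+0.0650i)  (+0.0067-0.4115i)·(-0.0049+0.0082i)
Y_4^3(R⁻¹ n̂) = +0.000899-0.003886i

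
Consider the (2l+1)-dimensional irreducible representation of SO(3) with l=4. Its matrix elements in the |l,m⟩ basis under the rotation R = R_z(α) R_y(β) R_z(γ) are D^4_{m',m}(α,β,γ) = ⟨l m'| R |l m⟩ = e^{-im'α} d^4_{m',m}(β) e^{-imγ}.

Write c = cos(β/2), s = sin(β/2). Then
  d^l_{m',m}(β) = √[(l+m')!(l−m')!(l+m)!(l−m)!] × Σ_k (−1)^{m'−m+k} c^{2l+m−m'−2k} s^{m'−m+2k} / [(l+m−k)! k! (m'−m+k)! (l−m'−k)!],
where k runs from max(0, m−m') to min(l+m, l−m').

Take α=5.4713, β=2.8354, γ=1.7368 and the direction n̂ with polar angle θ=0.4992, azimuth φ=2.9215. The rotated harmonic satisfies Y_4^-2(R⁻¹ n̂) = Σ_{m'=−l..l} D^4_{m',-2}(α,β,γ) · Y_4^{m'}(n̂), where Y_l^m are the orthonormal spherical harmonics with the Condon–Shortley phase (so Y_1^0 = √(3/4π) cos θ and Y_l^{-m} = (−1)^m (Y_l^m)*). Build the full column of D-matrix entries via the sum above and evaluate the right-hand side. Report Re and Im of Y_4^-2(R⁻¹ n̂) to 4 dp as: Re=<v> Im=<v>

Re=0.1357 Im=-0.0700

Need the full column D^4_{m',-2} for m'=−4..4 at α=5.4713, β=2.8354, γ=1.7368.
cos(β/2)=0.152499, sin(β/2)=0.988304
d^4_{-4,-2}: single k=2 term ⇒ +0.000065;  D = +0.000063+0.000015i
d^4_{-3,-2}: k∈[1..2] ⇒ +0.000007 -0.000894 = -0.000887;  D = -0.000450-0.000764i
d^4_{-2,-2}: k∈[0..2] ⇒ +0.000000 -0.000147 +0.007740 = +0.007593;  D = -0.002091+0.007299i
d^4_{-1,-2}: k∈[0..2] ⇒ -0.000008 +0.001689 -0.047290 = -0.045609;  D = +0.040457-0.021056i
d^4_{0,-2}: k∈[0..2] ⇒ +0.000117 -0.013053 +0.205588 = +0.192651;  D = -0.182130-0.062793i
d^4_{1,-2}: k∈[0..2] ⇒ -0.001126 +0.070935 -0.595849 = -0.526040;  D = +0.217809+0.478829i
d^4_{2,-2}: k∈[0..2] ⇒ +0.007740 -0.260050 +0.910171 = +0.657861;  D = +0.247054-0.609709i
d^4_{3,-2}: k∈[0..1] ⇒ -0.037535 +0.525489 = +0.487954;  D = +0.454236-0.178238i
d^4_{4,-2}: single k=0 term ⇒ +0.114671;  D = +0.103849+0.048631i
Y_4^{m'}(θ=0.4992,φ=2.9215) and Σ D·Y over m':
  (+0.0001+0.0000i)·(+0.0148+0.0179i)  (-0.0005-0.0008i)·(-0.0952-0.0739i)  (-0.0021+0.0073i)·(+0.3049+0.1436i)  (+0.0405-0.0211i)·(-0.4649-0.1040i)  (-0.1821-0.0628i)·(+0.0710+0.0000i)  (+0.2178+0.4788i)·(+0.4649-0.1040i)  (+0.2471-0.6097i)·(+0.3049-0.1436i)  (+0.4542-0.1782i)·(+0.0952-0.0739i)  (+0.1038+0.0486i)·(+0.0148-0.0179i)
Y_4^-2(R⁻¹ n̂) = +0.135677-0.069963i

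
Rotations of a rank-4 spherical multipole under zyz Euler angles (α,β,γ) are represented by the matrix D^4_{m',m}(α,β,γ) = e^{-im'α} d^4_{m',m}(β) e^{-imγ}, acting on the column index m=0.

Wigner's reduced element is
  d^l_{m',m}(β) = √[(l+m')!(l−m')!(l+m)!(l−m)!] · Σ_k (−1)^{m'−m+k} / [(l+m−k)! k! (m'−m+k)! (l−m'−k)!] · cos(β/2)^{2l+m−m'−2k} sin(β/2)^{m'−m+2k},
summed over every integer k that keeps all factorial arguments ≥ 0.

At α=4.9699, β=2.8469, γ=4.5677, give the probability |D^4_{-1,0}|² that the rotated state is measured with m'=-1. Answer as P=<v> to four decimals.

P=0.2806

D^4_{-1,0}(4.9699,2.8469,4.5677) = e^{-i·-1·4.9699}·d^4_{-1,0}(2.8469)·e^{-i·0·4.5677}. Compute d first:
c=cos(2.8469/2)=0.146814, s=sin(2.8469/2)=0.989164; N=√[6·120·24·24]=643.987578
Admissible k: 1..4 (factorial args all ≥0)
  k=1: (−1)^0·643.9876/(144)·0.1468^7·0.9892^1 = +0.000007
  k=2: (−1)^1·643.9876/(24)·0.1468^5·0.9892^3 = -0.001771
  k=3: (−1)^2·643.9876/(24)·0.1468^3·0.9892^5 = +0.080410
  k=4: (−1)^3·643.9876/(144)·0.1468^1·0.9892^7 = -0.608359
d^4_{-1,0}(2.8469) = +0.000007 -0.001771 +0.080410 -0.608359 = -0.529715
|D^4_{-1,0}|² = |d^4_{-1,0}(β)|² = (-0.529715)² = 0.280598 (the z-rotation phases have unit modulus)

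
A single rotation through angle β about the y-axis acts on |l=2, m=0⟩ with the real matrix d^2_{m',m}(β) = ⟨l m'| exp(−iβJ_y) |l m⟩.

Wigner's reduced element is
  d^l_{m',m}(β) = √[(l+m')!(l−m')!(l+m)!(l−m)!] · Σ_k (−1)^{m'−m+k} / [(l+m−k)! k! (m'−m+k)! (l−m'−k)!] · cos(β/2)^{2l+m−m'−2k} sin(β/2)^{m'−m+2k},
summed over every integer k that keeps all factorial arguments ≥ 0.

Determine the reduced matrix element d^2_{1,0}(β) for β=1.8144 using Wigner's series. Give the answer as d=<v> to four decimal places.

d=0.2867

d^2_{1,0}(β=1.8144) via Wigner's sum:
With c≡cos(β/2)=0.615954 and s≡sin(β/2)=0.787782, N=[6·1·2·2]^{1/2}=4.898979
Admissible k: 0..1 (factorial args all ≥0)
  k=0: (−1)^1·4.8990/(2)·0.6160^3·0.7878^1 = -0.450948
  k=1: (−1)^2·4.8990/(2)·0.6160^1·0.7878^3 = +0.737636
d^2_{1,0}(1.8144) = -0.450948 +0.737636 = +0.286688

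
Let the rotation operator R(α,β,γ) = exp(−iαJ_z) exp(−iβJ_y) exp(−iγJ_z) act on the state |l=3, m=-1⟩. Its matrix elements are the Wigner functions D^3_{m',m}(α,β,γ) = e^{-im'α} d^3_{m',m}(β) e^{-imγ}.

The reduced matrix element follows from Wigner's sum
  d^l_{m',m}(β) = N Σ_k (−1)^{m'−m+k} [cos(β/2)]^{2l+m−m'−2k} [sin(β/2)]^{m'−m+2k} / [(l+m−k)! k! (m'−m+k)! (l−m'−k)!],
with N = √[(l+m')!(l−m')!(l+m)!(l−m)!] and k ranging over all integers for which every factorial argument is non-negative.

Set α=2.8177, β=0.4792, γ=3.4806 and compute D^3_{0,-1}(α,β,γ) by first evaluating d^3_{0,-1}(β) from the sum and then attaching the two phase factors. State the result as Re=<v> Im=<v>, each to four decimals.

Re=0.5530 Im=0.1950

First d^3_{0,-1}(β=0.4792), then the phase factors e^{-i(0)α} and e^{-i(-1)γ}:
Half-angle: c=0.971433, s=0.237314. N=√(6·6·2·24)=41.569219
k∈{0,1,2} keeps every argument non-negative
  k=0: (−1)^1·41.5692/(12)·0.9714^5·0.2373^1 = -0.711178
  k=1: (−1)^2·41.5692/(4)·0.9714^3·0.2373^3 = +0.127327
  k=2: (−1)^3·41.5692/(12)·0.9714^1·0.2373^5 = -0.002533
d^3_{0,-1}(0.4792) = -0.711178 +0.127327 -0.002533 = -0.586384
Attach z-rotation phases: D = e^{-i(0)(2.8177)}·(-0.586384)·e^{-i(-1)(3.4806)} = +0.553010+0.195003i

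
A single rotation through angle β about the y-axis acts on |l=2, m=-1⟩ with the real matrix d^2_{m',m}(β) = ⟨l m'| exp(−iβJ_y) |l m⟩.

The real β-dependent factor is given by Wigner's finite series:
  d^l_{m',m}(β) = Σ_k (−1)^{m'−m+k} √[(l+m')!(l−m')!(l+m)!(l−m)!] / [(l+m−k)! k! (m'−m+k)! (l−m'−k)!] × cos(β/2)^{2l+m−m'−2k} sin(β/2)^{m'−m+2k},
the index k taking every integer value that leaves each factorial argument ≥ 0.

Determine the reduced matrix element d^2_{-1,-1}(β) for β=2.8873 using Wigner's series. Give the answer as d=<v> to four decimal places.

d^2_{-1,-1}(β=2.8873) via Wigner's sum:
c=cos(2.8873/2)=0.126804, s=sin(2.8873/2)=0.991928; N=√[1·6·1·6]=6.000000
Admissible k: 0..1 (factorial args all ≥0)
  k=0: (−1)^0·6.0000/(6)·0.1268^4·0.9919^0 = +0.000259
  k=1: (−1)^1·6.0000/(2)·0.1268^2·0.9919^2 = -0.047462
d^2_{-1,-1}(2.8873) = +0.000259 -0.047462 = -0.047204

d=-0.0472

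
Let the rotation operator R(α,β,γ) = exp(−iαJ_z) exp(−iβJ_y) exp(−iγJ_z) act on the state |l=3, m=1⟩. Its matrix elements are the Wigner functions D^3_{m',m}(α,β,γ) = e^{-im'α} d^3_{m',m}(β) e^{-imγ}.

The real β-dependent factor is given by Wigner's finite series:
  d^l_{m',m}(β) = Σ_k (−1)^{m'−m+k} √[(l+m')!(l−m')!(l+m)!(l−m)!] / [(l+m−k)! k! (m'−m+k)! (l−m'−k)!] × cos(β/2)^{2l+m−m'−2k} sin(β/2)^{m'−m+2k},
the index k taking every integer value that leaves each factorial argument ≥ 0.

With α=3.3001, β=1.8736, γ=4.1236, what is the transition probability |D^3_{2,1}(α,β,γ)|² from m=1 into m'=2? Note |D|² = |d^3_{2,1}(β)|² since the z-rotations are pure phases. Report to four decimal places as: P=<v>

D^3_{2,1}(3.3001,1.8736,4.1236) = e^{-i·2·3.3001}·d^3_{2,1}(1.8736)·e^{-i·1·4.1236}. Compute d first:
With c≡cos(β/2)=0.592369 and s≡sin(β/2)=0.805667, N=[120·1·24·2]^{1/2}=75.894664
k∈{0,1} keeps every argument non-negative
  k=0: (−1)^1·75.8947/(24)·0.5924^5·0.8057^1 = -0.185831
  k=1: (−1)^2·75.8947/(12)·0.5924^3·0.8057^3 = +0.687501
d^3_{2,1}(1.8736) = -0.185831 +0.687501 = +0.501671
|D^3_{2,1}|² = |d^3_{2,1}(β)|² = (+0.501671)² = 0.251673 (the z-rotation phases have unit modulus)

P=0.2517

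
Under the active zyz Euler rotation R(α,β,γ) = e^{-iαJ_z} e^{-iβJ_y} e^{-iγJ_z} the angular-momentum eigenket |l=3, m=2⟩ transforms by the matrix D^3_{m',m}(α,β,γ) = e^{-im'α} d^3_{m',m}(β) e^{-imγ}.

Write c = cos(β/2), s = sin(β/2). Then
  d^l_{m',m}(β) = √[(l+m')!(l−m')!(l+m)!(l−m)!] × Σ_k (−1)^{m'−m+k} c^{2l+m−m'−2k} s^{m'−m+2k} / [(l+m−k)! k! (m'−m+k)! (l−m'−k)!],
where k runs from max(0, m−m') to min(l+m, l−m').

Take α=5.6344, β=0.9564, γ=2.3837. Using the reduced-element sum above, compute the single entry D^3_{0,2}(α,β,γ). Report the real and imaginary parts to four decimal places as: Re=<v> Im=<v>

Split into d^3_{0,2}(β=0.9564) × two z-phases.
c=cos(0.9564/2)=0.887825, s=sin(0.9564/2)=0.460182; N=√[6·6·120·1]=65.726707
k∈{2,3} keeps every argument non-negative
  k=2: (−1)^0·65.7267/(12)·0.8878^4·0.4602^2 = +0.720657
  k=3: (−1)^1·65.7267/(12)·0.8878^2·0.4602^4 = -0.193612
d^3_{0,2}(0.9564) = +0.720657 -0.193612 = +0.527044
D = (+1.000000+0.000000i)·(+0.527044)·(+0.054983+0.998487i) = +0.028979+0.526247i

Re=0.0290 Im=0.5262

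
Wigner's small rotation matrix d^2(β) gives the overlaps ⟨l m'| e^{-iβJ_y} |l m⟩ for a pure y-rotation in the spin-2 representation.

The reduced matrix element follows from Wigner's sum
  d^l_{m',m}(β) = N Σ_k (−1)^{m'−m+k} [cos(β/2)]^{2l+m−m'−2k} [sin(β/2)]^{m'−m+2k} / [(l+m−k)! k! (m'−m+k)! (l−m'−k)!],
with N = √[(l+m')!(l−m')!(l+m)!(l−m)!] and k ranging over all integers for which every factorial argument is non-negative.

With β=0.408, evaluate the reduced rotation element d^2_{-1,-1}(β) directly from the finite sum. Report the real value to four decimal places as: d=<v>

d=0.8015

d^2_{-1,-1}(β=0.408) via Wigner's sum:
With c≡cos(β/2)=0.979264 and s≡sin(β/2)=0.202588, N=[1·6·1·6]^{1/2}=6.000000
The bounds max(0,m−m')=0 and min(l+m,l−m')=1 give 2 terms
  k=0: (−1)^0·6.0000/(6)·0.9793^4·0.2026^0 = +0.919601
  k=1: (−1)^1·6.0000/(2)·0.9793^2·0.2026^2 = -0.118072
d^2_{-1,-1}(0.408) = +0.919601 -0.118072 = +0.801528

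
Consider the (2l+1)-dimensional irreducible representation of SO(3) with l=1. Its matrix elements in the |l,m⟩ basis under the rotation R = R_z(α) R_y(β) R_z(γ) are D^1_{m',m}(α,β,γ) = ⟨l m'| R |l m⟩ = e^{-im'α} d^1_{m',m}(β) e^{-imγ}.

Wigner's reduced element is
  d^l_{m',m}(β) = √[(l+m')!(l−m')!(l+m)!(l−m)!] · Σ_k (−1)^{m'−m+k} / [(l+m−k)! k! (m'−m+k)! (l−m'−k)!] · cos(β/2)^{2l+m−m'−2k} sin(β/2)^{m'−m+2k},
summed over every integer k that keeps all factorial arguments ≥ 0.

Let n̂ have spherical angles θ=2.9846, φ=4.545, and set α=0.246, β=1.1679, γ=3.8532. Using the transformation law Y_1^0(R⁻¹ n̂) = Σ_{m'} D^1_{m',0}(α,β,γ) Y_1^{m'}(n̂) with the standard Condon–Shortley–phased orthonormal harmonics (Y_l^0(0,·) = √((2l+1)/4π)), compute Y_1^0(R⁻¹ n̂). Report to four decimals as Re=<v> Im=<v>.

Need the full column D^1_{m',0} for m'=−1..1 at α=0.246, β=1.1679, γ=3.8532.
cos(β/2)=0.834291, sin(β/2)=0.551324
d^1_{-1,0}: single k=1 term ⇒ +0.650488;  D = +0.630905+0.158411i
d^1_{0,0}: k∈[0..1] ⇒ +0.696042 -0.303958 = +0.392084;  D = +0.392084+0.000000i
d^1_{1,0}: single k=0 term ⇒ -0.650488;  D = -0.630905+0.158411i
Y_1^{m'}(θ=2.9846,φ=4.545) and Σ D·Y over m':
  (+0.6309+0.1584i)·(-0.0090+0.0533i)  (+0.3921+0.0000i)·(-0.4826+0.0000i)  (-0.6309+0.1584i)·(+0.0090+0.0533i)
Y_1^0(R⁻¹ n̂) = -0.217448+0.000000i

Re=-0.2174 Im=0.0000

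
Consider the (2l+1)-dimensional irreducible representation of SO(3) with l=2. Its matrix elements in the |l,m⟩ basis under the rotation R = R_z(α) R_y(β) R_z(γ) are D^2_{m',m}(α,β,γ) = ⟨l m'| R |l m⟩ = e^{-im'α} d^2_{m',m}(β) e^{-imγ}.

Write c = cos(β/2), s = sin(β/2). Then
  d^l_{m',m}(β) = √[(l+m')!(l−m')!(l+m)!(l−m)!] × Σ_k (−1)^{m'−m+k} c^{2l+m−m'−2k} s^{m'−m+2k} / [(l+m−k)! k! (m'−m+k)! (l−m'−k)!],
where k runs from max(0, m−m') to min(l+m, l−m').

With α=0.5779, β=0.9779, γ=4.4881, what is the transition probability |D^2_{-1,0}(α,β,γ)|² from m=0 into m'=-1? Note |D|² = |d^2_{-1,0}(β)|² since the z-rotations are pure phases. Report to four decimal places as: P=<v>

P=0.3221

First d^2_{-1,0}(β=0.9779), then the phase factors e^{-i(-1)α} and e^{-i(0)γ}:
c=cos(0.9779/2)=0.882827, s=sin(0.9779/2)=0.469699; N=√[1·6·2·2]=4.898979
k: max(0,(0)−(-1))=1 … min(2+(0),2−(-1))=2
  k=1: (−1)^0·4.8990/(2)·0.8828^3·0.4697^1 = +0.791629
  k=2: (−1)^1·4.8990/(2)·0.8828^1·0.4697^3 = -0.224084
d^2_{-1,0}(0.9779) = +0.791629 -0.224084 = +0.567545
|D^2_{-1,0}|² = |d^2_{-1,0}(β)|² = (+0.567545)² = 0.322107 (the z-rotation phases have unit modulus)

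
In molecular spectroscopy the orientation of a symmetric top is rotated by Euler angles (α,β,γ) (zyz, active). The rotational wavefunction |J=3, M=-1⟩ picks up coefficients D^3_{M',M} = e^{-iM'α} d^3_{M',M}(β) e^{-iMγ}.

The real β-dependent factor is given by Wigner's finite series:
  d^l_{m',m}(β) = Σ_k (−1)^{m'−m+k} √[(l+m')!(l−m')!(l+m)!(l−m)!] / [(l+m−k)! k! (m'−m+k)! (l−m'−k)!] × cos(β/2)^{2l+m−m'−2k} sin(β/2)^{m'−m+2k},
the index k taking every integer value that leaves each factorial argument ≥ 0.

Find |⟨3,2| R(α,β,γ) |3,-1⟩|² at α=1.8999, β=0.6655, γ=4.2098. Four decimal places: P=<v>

Split into d^3_{2,-1}(β=0.6655) × two z-phases.
c=cos(0.6655/2)=0.945148, s=sin(0.6655/2)=0.326643; N=√[120·1·2·24]=75.894664
The bounds max(0,m−m')=0 and min(l+m,l−m')=1 give 2 terms
  k=0: (−1)^3·75.8947/(12)·0.9451^3·0.3266^3 = -0.186102
  k=1: (−1)^4·75.8947/(24)·0.9451^1·0.3266^5 = +0.011114
d^3_{2,-1}(0.6655) = -0.186102 +0.011114 = -0.174988
|D^3_{2,-1}|² = |d^3_{2,-1}(β)|² = (-0.174988)² = 0.030621 (the z-rotation phases have unit modulus)

P=0.0306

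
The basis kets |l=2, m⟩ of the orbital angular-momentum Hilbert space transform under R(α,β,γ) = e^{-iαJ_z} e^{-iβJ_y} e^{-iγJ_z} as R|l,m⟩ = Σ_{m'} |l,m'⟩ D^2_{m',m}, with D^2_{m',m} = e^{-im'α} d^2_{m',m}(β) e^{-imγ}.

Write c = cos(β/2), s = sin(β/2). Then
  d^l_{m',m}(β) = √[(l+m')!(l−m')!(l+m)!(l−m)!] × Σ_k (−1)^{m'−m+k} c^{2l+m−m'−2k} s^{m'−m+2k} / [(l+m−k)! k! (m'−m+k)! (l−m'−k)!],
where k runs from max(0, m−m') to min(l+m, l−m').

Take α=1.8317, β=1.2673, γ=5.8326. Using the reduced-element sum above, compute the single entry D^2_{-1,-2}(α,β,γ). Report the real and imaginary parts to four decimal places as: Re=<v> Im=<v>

Re=-0.3702 Im=-0.4970

First d^2_{-1,-2}(β=1.2673), then the phase factors e^{-i(-1)α} and e^{-i(-2)γ}:
With c≡cos(β/2)=0.805872 and s≡sin(β/2)=0.592090, N=[1·6·1·24]^{1/2}=12.000000
k: max(0,(-2)−(-1))=0 … min(2+(-2),2−(-1))=0
  k=0: (−1)^1·12.0000/(6)·0.8059^3·0.5921^1 = -0.619749
d^2_{-1,-2}(1.2673) = -0.619749
Phases: e^{-i·(-1)·1.8317}=-0.257954+0.966157i, e^{-i·(-2)·5.8326}=+0.620693-0.784054i ⇒ D=-0.370244-0.496999i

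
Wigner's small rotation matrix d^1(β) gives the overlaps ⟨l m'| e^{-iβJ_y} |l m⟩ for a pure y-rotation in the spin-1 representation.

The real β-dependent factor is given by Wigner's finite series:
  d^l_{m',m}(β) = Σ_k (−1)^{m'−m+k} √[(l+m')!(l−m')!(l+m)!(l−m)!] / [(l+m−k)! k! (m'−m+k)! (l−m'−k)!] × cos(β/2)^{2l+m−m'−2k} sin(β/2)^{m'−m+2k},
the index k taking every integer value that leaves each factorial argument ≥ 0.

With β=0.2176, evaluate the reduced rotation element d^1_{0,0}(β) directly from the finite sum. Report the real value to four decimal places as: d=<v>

d=0.9764

d^1_{0,0}(β=0.2176) via Wigner's sum:
With c≡cos(β/2)=0.994087 and s≡sin(β/2)=0.108585, N=[1·1·1·1]^{1/2}=1.000000
The bounds max(0,m−m')=0 and min(l+m,l−m')=1 give 2 terms
  k=0: (−1)^0·1.0000/(1)·0.9941^2·0.1086^0 = +0.988209
  k=1: (−1)^1·1.0000/(1)·0.9941^0·0.1086^2 = -0.011791
d^1_{0,0}(0.2176) = +0.988209 -0.011791 = +0.976418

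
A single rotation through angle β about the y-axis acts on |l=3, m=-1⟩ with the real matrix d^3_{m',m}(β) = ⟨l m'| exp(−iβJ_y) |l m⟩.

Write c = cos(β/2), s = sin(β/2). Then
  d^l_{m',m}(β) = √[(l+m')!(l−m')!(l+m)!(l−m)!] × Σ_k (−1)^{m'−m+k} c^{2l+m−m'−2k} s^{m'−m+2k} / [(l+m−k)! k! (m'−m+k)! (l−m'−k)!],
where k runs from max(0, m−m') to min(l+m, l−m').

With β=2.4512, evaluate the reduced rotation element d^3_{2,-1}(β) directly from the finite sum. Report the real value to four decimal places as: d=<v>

d=0.5854

d^3_{2,-1}(β=2.4512) via Wigner's sum:
Half-angle: c=0.338381, s=0.941009. N=√(120·1·2·24)=75.894664
Admissible k: 0..1 (factorial args all ≥0)
  k=0: (−1)^3·75.8947/(12)·0.3384^3·0.9410^3 = -0.204188
  k=1: (−1)^4·75.8947/(24)·0.3384^1·0.9410^5 = +0.789542
d^3_{2,-1}(2.4512) = -0.204188 +0.789542 = +0.585354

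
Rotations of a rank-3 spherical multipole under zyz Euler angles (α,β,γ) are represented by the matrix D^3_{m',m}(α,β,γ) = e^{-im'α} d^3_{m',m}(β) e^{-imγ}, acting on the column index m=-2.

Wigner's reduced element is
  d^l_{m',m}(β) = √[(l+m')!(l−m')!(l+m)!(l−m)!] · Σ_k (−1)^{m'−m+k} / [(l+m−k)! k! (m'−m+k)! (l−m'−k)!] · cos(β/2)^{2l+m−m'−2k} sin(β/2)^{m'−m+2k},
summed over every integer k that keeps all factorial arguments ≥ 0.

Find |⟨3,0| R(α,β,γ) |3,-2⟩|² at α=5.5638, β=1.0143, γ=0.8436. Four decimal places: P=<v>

P=0.2719

D^3_{0,-2}(5.5638,1.0143,0.8436) = e^{-i·0·5.5638}·d^3_{0,-2}(1.0143)·e^{-i·-2·0.8436}. Compute d first:
Half-angle: c=0.874132, s=0.485688. N=√(6·6·1·120)=65.726707
The bounds max(0,m−m')=0 and min(l+m,l−m')=1 give 2 terms
  k=0: (−1)^2·65.7267/(12)·0.8741^4·0.4857^2 = +0.754369
  k=1: (−1)^3·65.7267/(12)·0.8741^2·0.4857^4 = -0.232886
d^3_{0,-2}(1.0143) = +0.754369 -0.232886 = +0.521483
|D^3_{0,-2}|² = |d^3_{0,-2}(β)|² = (+0.521483)² = 0.271944 (the z-rotation phases have unit modulus)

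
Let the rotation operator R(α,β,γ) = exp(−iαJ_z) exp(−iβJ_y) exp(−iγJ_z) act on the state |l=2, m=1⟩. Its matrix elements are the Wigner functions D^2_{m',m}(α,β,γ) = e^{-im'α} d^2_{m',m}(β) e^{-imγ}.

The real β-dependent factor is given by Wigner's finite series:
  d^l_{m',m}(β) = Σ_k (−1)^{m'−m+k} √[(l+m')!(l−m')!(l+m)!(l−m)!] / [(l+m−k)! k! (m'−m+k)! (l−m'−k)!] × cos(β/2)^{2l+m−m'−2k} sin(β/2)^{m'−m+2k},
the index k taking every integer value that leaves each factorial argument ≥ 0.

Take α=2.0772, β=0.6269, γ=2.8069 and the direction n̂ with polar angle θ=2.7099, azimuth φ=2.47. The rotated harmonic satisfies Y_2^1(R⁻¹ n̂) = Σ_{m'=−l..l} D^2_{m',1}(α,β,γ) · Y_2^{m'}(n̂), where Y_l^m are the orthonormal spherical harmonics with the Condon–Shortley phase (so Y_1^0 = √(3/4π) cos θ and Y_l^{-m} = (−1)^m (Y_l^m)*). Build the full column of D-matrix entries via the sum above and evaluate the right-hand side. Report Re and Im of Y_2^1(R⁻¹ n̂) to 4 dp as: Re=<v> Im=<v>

Re=-0.2934 Im=-0.1687

Need the full column D^2_{m',1} for m'=−2..2 at α=2.0772, β=0.6269, γ=2.8069.
cos(β/2)=0.951275, sin(β/2)=0.308342
d^2_{-2,1}: single k=3 term ⇒ +0.055775;  D = +0.012351+0.054390i
d^2_{-1,1}: k∈[2..3] ⇒ +0.258107 -0.009039 = +0.249068;  D = +0.185649-0.166040i
d^2_{0,1}: k∈[1..2] ⇒ +0.650171 -0.068310 = +0.581862;  D = -0.549575-0.191129i
d^2_{1,1}: k∈[0..1] ⇒ +0.818889 -0.258107 = +0.560782;  D = +0.095820+0.552535i
d^2_{2,1}: single k=0 term ⇒ -0.530863;  D = -0.413413+0.333024i
Y_2^{m'}(θ=2.7099,φ=2.47) and Σ D·Y over m':
  (+0.0124+0.0544i)·(+0.0153+0.0659i)  (+0.1856-0.1660i)·(+0.2298+0.1827i)  (-0.5496-0.1911i)·(+0.4651+0.0000i)  (+0.0958+0.5525i)·(-0.2298+0.1827i)  (-0.4134+0.3330i)·(+0.0153-0.0659i)
Y_2^1(R⁻¹ n̂) = -0.293352-0.168672i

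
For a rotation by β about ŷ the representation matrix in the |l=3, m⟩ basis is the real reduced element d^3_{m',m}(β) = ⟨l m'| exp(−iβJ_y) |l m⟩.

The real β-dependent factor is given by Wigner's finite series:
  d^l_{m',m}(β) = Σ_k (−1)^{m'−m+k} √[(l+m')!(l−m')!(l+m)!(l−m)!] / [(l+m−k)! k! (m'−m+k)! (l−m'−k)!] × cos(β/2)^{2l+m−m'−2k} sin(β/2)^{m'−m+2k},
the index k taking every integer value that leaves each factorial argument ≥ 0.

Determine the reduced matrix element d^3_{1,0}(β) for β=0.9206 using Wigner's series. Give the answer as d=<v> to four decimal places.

d^3_{1,0}(β=0.9206) via Wigner's sum:
c=cos(0.9206/2)=0.895919, s=sin(0.9206/2)=0.444217; N=√[24·2·6·6]=41.569219
k∈{0,1,2} keeps every argument non-negative
  k=0: (−1)^1·41.5692/(12)·0.8959^5·0.4442^1 = -0.888240
  k=1: (−1)^2·41.5692/(4)·0.8959^3·0.4442^3 = +0.655094
  k=2: (−1)^3·41.5692/(12)·0.8959^1·0.4442^5 = -0.053683
d^3_{1,0}(0.9206) = -0.888240 +0.655094 -0.053683 = -0.286828

d=-0.2868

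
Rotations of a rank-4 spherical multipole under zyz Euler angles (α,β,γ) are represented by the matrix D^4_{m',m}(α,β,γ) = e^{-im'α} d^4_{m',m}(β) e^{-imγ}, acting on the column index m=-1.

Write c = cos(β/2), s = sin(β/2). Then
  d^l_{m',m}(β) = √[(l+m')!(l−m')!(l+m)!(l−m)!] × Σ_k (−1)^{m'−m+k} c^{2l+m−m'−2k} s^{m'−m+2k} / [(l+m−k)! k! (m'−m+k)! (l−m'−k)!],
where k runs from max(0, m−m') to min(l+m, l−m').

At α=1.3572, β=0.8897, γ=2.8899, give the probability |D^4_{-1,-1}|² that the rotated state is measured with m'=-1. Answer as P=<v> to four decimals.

D^4_{-1,-1}(1.3572,0.8897,2.8899) = e^{-i·-1·1.3572}·d^4_{-1,-1}(0.8897)·e^{-i·-1·2.8899}. Compute d first:
Half-angle: c=0.902675, s=0.430322. N=√(6·120·6·120)=720.000000
Admissible k: 0..3 (factorial args all ≥0)
  k=0: (−1)^0·720.0000/(720)·0.9027^8·0.4303^0 = +0.440811
  k=1: (−1)^1·720.0000/(48)·0.9027^6·0.4303^2 = -1.502687
  k=2: (−1)^2·720.0000/(24)·0.9027^4·0.4303^4 = +0.683004
  k=3: (−1)^3·720.0000/(72)·0.9027^2·0.4303^6 = -0.051740
d^4_{-1,-1}(0.8897) = +0.440811 -1.502687 +0.683004 -0.051740 = -0.430612
|D^4_{-1,-1}|² = |d^4_{-1,-1}(β)|² = (-0.430612)² = 0.185426 (the z-rotation phases have unit modulus)

P=0.1854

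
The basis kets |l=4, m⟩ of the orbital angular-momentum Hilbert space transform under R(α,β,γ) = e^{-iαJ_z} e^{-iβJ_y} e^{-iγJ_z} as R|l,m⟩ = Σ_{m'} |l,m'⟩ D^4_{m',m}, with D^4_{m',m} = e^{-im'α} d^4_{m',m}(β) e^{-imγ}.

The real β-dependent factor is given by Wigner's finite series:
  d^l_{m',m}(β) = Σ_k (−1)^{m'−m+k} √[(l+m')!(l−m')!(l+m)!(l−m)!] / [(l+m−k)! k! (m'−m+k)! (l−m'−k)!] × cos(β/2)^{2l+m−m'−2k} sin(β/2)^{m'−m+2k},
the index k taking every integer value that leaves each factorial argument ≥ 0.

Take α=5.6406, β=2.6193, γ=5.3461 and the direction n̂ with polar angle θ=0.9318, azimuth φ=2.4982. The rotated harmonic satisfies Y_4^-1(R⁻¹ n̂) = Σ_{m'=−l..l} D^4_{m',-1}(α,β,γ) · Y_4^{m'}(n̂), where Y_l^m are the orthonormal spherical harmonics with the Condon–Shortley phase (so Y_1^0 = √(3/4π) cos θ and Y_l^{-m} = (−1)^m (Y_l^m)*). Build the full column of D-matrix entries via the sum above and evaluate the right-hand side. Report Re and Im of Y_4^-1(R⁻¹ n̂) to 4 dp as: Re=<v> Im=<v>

Need the full column D^4_{m',-1} for m'=−4..4 at α=5.6406, β=2.6193, γ=5.3461.
cos(β/2)=0.258188, sin(β/2)=0.966095
d^4_{-4,-1}: single k=3 term ⇒ +0.007742;  D = -0.007229+0.002769i
d^4_{-3,-1}: k∈[2..3] ⇒ +0.002194 -0.051209 = -0.049014;  D = +0.047149+0.013392i
d^4_{-2,-1}: k∈[1..3] ⇒ +0.000313 -0.021946 +0.204844 = +0.183212;  D = -0.111090-0.145690i
d^4_{-1,-1}: k∈[0..3] ⇒ +0.000020 -0.004147 +0.116130 -0.541989 = -0.429987;  D = +0.003816+0.429970i
d^4_{0,-1}: k∈[0..3] ⇒ -0.000330 +0.027759 -0.388663 +0.906962 = +0.545727;  D = +0.323147-0.439766i
d^4_{1,-1}: k∈[0..3] ⇒ +0.002765 -0.116130 +0.812984 -0.758853 = -0.059234;  D = -0.056684+0.017193i
d^4_{2,-1}: k∈[0..2] ⇒ -0.014630 +0.307265 -0.860420 = -0.567785;  D = -0.533733-0.193671i
d^4_{3,-1}: k∈[0..1] ⇒ +0.051209 -0.430191 = -0.378982;  D = -0.207731-0.316978i
d^4_{4,-1}: single k=0 term ⇒ -0.108393;  D = +0.006766-0.108182i
Y_4^{m'}(θ=0.9318,φ=2.4982) and Σ D·Y over m':
  (-0.0072+0.0028i)·(-0.1549+0.0988i)  (+0.0471+0.0134i)·(+0.1358-0.3614i)  (-0.1111-0.1457i)·(+0.0900+0.3082i)  (+0.0038+0.4300i)·(+0.0925+0.0693i)  (+0.3231-0.4398i)·(-0.3430+0.0000i)  (-0.0567+0.0172i)·(-0.0925+0.0693i)  (-0.5337-0.1937i)·(+0.0900-0.3082i)  (-0.2077-0.3170i)·(-0.1358-0.3614i)  (+0.0068-0.1082i)·(-0.1549-0.0988i)
Y_4^-1(R⁻¹ n̂) = -0.295065+0.402924i

Re=-0.2951 Im=0.4029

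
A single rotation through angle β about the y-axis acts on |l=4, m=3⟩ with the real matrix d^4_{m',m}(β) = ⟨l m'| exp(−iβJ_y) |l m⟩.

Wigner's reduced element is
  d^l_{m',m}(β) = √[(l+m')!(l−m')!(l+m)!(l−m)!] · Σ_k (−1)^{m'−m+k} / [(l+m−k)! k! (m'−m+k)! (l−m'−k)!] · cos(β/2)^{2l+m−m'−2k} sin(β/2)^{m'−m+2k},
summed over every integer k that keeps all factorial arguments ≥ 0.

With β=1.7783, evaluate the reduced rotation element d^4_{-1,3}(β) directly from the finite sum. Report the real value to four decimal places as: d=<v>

d=0.0672

d^4_{-1,3}(β=1.7783) via Wigner's sum:
With c≡cos(β/2)=0.630072 and s≡sin(β/2)=0.776536, N=[6·120·5040·1]^{1/2}=1904.940944
k: max(0,(3)−(-1))=4 … min(4+(3),4−(-1))=5
  k=4: (−1)^0·1904.9409/(144)·0.6301^4·0.7765^4 = +0.758103
  k=5: (−1)^1·1904.9409/(240)·0.6301^2·0.7765^6 = -0.690911
d^4_{-1,3}(1.7783) = +0.758103 -0.690911 = +0.067192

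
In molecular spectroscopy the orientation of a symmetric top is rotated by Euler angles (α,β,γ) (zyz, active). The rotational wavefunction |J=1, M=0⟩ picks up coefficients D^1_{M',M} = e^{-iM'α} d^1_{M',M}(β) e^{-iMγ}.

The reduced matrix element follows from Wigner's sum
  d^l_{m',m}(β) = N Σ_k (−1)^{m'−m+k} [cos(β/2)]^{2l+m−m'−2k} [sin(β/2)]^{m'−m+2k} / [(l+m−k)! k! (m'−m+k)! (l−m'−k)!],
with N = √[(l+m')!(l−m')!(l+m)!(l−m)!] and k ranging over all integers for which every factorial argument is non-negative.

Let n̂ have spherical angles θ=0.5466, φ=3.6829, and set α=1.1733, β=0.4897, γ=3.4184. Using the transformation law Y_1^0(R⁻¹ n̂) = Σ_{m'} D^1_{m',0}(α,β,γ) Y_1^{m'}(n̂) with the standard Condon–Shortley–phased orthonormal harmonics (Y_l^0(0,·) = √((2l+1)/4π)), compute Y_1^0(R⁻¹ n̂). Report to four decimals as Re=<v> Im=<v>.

Need the full column D^1_{m',0} for m'=−1..1 at α=1.1733, β=0.4897, γ=3.4184.
cos(β/2)=0.970174, sin(β/2)=0.242411
d^1_{-1,0}: single k=1 term ⇒ +0.332596;  D = +0.128751+0.306664i
d^1_{0,0}: k∈[0..1] ⇒ +0.941237 -0.058763 = +0.882474;  D = +0.882474+0.000000i
d^1_{1,0}: single k=0 term ⇒ -0.332596;  D = -0.128751+0.306664i
Y_1^{m'}(θ=0.5466,φ=3.6829) and Σ D·Y over m':
  (+0.1288+0.3067i)·(-0.1539+0.0925i)  (+0.8825+0.0000i)·(+0.4174+0.0000i)  (-0.1288+0.3067i)·(+0.1539+0.0925i)
Y_1^0(R⁻¹ n̂) = +0.271971+0.000000i

Re=0.2720 Im=0.0000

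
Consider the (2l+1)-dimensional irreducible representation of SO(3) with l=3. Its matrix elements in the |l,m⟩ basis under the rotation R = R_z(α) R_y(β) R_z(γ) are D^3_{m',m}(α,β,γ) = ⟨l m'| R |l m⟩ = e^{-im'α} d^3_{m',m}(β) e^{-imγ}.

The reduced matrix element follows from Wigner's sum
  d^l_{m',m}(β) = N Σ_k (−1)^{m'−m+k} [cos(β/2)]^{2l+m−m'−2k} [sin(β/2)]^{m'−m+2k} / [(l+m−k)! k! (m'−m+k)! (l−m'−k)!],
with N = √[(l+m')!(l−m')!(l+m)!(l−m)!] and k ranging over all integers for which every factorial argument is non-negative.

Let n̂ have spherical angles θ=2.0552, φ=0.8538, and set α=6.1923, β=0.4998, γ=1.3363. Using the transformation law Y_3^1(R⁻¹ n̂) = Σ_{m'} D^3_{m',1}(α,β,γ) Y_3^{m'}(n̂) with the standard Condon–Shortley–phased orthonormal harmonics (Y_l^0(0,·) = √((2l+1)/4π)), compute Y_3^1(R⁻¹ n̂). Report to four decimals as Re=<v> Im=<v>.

Need the full column D^3_{m',1} for m'=−3..3 at α=6.1923, β=0.4998, γ=1.3363.
cos(β/2)=0.968937, sin(β/2)=0.247307
d^3_{-3,1}: single k=4 term ⇒ +0.013601;  D = -0.000519-0.013591i
d^3_{-2,1}: k∈[3..4] ⇒ +0.087021 -0.002835 = +0.084187;  D = +0.004437-0.084070i
d^3_{-1,1}: k∈[2..4] ⇒ +0.323450 -0.028095 +0.000229 = +0.295584;  D = +0.042303-0.292541i
d^3_{0,1}: k∈[1..3] ⇒ +0.731653 -0.142991 +0.003105 = +0.591767;  D = +0.137499-0.575571i
d^3_{1,1}: k∈[0..2] ⇒ +0.827511 -0.431266 +0.021071 = +0.417316;  D = +0.133403-0.395419i
d^3_{2,1}: k∈[0..1] ⇒ -0.667905 +0.087021 = -0.580883;  D = -0.234880+0.531279i
d^3_{3,1}: single k=0 term ⇒ +0.208786;  D = +0.101405-0.182506i
Y_3^{m'}(θ=2.0552,φ=0.8538) and Σ D·Y over m':
  (-0.0005-0.0136i)·(-0.2418-0.1585i)  (+0.0044-0.0841i)·(+0.0508+0.3692i)  (+0.0423-0.2925i)·(+0.0158-0.0182i)  (+0.1375-0.5756i)·(+0.3329+0.0000i)  (+0.1334-0.3954i)·(-0.0158-0.0182i)  (-0.2349+0.5313i)·(+0.0508-0.3692i)  (+0.1014-0.1825i)·(+0.2418-0.1585i)
Y_3^1(R⁻¹ n̂) = +0.240888-0.138926i

Re=0.2409 Im=-0.1389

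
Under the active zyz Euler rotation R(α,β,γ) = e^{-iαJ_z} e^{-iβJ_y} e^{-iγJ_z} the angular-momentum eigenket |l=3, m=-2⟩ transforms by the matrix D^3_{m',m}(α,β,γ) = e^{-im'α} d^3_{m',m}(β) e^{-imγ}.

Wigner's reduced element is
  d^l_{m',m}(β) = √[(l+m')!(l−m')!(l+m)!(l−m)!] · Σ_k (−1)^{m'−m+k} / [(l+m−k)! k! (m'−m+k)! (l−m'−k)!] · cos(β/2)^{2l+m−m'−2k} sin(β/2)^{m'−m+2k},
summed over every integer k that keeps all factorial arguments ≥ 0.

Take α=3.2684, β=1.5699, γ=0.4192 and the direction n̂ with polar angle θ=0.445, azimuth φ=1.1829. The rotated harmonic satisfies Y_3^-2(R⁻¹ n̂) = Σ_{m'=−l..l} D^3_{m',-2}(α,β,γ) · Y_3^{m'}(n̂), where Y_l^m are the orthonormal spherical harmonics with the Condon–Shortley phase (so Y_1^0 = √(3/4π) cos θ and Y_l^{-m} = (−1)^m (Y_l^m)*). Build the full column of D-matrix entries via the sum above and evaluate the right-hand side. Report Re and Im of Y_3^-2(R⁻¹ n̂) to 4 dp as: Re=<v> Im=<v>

Need the full column D^3_{m',-2} for m'=−3..3 at α=3.2684, β=1.5699, γ=0.4192.
cos(β/2)=0.707424, sin(β/2)=0.706790
d^3_{-3,-2}: single k=1 term ⇒ +0.306735;  D = -0.105747-0.287930i
d^3_{-2,-2}: k∈[0..1] ⇒ +0.125336 -0.625560 = -0.500223;  D = -0.230452-0.443977i
d^3_{-1,-2}: k∈[0..1] ⇒ -0.395993 +0.790568 = +0.394575;  D = -0.224610-0.324407i
d^3_{0,-2}: k∈[0..1] ⇒ +0.685266 -0.684039 = +0.001227;  D = +0.000821+0.000913i
d^3_{1,-2}: k∈[0..1] ⇒ -0.790568 +0.394576 = -0.395992;  D = +0.299894+0.258599i
d^3_{2,-2}: k∈[0..1] ⇒ +0.624439 -0.124664 = +0.499775;  D = +0.416728+0.275886i
d^3_{3,-2}: single k=0 term ⇒ -0.305637;  D = +0.274141+0.135133i
Y_3^{m'}(θ=0.445,φ=1.1829) and Σ D·Y over m':
  (-0.1057-0.2879i)·(-0.0306+0.0132i)  (-0.2305-0.4440i)·(-0.1220-0.1197i)  (-0.2246-0.3244i)·(+0.1617-0.3958i)  (+0.0008+0.0009i)·(+0.3616+0.0000i)  (+0.2999+0.2586i)·(-0.1617-0.3958i)  (+0.4167+0.2759i)·(-0.1220+0.1197i)  (+0.2741+0.1351i)·(+0.0306+0.0132i)
Y_3^-2(R⁻¹ n̂) = -0.205848-0.010634i

Re=-0.2058 Im=-0.0106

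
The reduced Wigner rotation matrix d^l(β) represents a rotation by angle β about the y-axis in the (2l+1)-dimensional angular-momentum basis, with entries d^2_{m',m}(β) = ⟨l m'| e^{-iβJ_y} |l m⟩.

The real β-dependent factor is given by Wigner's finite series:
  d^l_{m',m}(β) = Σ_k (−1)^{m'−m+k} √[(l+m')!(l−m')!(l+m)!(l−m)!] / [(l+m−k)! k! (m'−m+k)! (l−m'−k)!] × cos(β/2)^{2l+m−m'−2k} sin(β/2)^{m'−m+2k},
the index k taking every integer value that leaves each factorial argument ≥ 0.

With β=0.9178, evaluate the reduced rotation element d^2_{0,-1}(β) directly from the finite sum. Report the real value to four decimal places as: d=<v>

d=-0.5910

d^2_{0,-1}(β=0.9178) via Wigner's sum:
c=cos(0.9178/2)=0.896540, s=sin(0.9178/2)=0.442962; N=√[2·2·1·6]=4.898979
k: max(0,(-1)−(0))=0 … min(2+(-1),2−(0))=1
  k=0: (−1)^1·4.8990/(2)·0.8965^3·0.4430^1 = -0.781901
  k=1: (−1)^2·4.8990/(2)·0.8965^1·0.4430^3 = +0.190873
d^2_{0,-1}(0.9178) = -0.781901 +0.190873 = -0.591028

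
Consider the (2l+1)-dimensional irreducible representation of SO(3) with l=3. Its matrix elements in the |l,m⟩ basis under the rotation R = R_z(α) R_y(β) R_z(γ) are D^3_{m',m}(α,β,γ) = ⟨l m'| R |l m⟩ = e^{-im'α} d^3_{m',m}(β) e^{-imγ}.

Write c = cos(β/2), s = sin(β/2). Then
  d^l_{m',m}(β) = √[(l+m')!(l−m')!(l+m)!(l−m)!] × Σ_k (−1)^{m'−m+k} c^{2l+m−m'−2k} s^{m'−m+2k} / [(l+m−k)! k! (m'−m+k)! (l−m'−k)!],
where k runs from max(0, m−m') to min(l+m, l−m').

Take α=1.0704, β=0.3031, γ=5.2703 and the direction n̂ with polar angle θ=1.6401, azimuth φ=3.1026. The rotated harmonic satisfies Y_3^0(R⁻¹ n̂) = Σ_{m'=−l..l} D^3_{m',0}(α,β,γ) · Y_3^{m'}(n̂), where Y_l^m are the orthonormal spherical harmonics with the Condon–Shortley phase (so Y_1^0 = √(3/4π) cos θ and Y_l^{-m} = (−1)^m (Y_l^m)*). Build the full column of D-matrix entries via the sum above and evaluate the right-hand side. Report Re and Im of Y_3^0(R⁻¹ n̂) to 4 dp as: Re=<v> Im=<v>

Re=0.2078 Im=0.0000

Need the full column D^3_{m',0} for m'=−3..3 at α=1.0704, β=0.3031, γ=5.2703.
cos(β/2)=0.988538, sin(β/2)=0.150971
d^3_{-3,0}: single k=3 term ⇒ +0.014865;  D = -0.014829-0.001034i
d^3_{-2,0}: k∈[2..3] ⇒ +0.119212 -0.002780 = +0.116431;  D = -0.062830+0.098023i
d^3_{-1,0}: k∈[1..3] ⇒ +0.493685 -0.034544 +0.000269 = +0.459410;  D = +0.220413+0.403083i
d^3_{0,0}: k∈[0..3] ⇒ +0.933170 -0.195885 +0.004569 -0.000012 = +0.741842;  D = +0.741842+0.000000i
d^3_{1,0}: k∈[0..2] ⇒ -0.493685 +0.034544 -0.000269 = -0.459410;  D = -0.220413+0.403083i
d^3_{2,0}: k∈[0..1] ⇒ +0.119212 -0.002780 = +0.116431;  D = -0.062830-0.098023i
d^3_{3,0}: single k=0 term ⇒ -0.014865;  D = +0.014829-0.001034i
Y_3^{m'}(θ=1.6401,φ=3.1026) and Σ D·Y over m':
  (-0.0148-0.0010i)·(-0.4114-0.0483i)  (-0.0628+0.0980i)·(-0.0702-0.0055i)  (+0.2204+0.4031i)·(+0.3144+0.0123i)  (+0.7418+0.0000i)·(+0.0769+0.0000i)  (-0.2204+0.4031i)·(-0.3144+0.0123i)  (-0.0628-0.0980i)·(-0.0702+0.0055i)  (+0.0148-0.0010i)·(+0.4114-0.0483i)
Y_3^0(R⁻¹ n̂) = +0.207774-0.000000i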